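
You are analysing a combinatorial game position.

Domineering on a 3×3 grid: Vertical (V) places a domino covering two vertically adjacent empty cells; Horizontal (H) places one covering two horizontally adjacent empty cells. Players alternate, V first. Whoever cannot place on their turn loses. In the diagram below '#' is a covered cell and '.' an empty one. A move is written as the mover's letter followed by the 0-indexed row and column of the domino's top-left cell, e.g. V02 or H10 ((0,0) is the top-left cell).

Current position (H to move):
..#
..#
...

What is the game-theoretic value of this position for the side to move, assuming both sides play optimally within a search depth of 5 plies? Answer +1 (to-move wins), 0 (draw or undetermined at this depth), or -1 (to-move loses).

value(..#/..#/..., H) = +1

[..#/..#/...] H move#1: H00:-1/###/..#/..., H10:+1/..#/###/...*, H20:-1/..#/..#/##., H21:-1/..#/..#/.##
[..#/###/...] end (terminal -1, V#2); searched ..#/..#/... to 5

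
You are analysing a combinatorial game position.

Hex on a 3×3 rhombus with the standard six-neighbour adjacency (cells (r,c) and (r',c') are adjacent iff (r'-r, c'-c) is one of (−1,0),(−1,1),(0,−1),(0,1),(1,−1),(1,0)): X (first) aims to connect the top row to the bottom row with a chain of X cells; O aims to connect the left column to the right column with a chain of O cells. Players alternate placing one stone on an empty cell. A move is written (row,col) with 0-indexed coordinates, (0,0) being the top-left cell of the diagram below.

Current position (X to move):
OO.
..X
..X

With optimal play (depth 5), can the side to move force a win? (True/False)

X winning at [OO./..X/..X]: True

p1 X@[OO./..X/..X]: (0,2)[OOX/..X/..X]+1* (1,0)[OO./X.X/..X]-1 (1,1)[OO./.XX/..X]-1 (2,0)[OO./..X/X.X]-1 (2,1)[OO./..X/.XX]-1
p2 O@[OOX/..X/..X] terminal -1; root [OO./..X/..X] d5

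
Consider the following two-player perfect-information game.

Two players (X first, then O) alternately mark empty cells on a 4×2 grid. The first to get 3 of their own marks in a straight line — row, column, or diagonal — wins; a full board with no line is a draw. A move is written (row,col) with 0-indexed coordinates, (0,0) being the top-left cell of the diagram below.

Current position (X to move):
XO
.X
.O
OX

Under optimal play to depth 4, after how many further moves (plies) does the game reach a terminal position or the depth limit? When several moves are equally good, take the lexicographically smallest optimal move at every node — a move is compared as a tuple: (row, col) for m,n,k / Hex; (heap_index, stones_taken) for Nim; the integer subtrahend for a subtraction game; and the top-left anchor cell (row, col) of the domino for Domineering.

PV length from [XO/.X/.O/OX]: 2 plies

[XO/.X/.O/OX] X move#1: (1,0):+0/XO/XX/.O/OX*, (2,0):+0/XO/.X/XO/OX
[XO/XX/.O/OX] O move#2: (2,0):+0/XO/XX/OO/OX*
[XO/XX/OO/OX] end (terminal +0, X#3); searched XO/.X/.O/OX to 4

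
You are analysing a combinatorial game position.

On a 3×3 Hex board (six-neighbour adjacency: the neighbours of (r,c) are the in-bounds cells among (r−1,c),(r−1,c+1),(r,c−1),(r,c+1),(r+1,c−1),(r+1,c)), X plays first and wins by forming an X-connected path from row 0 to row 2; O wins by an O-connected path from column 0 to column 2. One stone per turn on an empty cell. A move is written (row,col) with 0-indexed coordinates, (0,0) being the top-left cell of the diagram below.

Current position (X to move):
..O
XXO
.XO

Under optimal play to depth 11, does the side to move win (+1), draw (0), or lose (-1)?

[..O/XXO/.XO] X move#1: (0,0):+1/X.O/XXO/.XO*, (0,1):+1/.XO/XXO/.XO, (2,0):+1/..O/XXO/XXO
[X.O/XXO/.XO] end (terminal -1, O#2); searched ..O/XXO/.XO to 11

value(..O/XXO/.XO, X) = +1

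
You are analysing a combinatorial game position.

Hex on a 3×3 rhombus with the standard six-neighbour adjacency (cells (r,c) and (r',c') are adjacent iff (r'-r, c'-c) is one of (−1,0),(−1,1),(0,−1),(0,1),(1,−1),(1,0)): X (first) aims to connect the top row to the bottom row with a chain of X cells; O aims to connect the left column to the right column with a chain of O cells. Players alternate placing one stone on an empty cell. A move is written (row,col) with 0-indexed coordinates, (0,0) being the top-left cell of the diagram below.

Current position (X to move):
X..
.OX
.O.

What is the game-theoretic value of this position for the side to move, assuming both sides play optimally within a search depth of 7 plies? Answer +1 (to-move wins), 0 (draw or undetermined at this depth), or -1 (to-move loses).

[X../.OX/.O.] X move#1: (0,1):-1/XX./.OX/.O.*, (0,2):-1/X.X/.OX/.O., (1,0):-1/X../XOX/.O., (2,0):-1/X../.OX/XO., (2,2):-1/X../.OX/.OX
[XX./.OX/.O.] O move#2: (0,2):+1/XXO/.OX/.O.*, (1,0):+1/XX./OOX/.O., (2,0):+1/XX./.OX/OO., (2,2):+1/XX./.OX/.OO
[XXO/.OX/.O.] X move#3: (1,0):-1/XXO/XOX/.O.*, (2,0):-1/XXO/.OX/XO., (2,2):-1/XXO/.OX/.OX
[XXO/XOX/.O.] O move#4: (2,0):+1/XXO/XOX/OO.*, (2,2):-1/XXO/XOX/.OO
[XXO/XOX/OO.] end (terminal -1, X#5); searched X../.OX/.O. to 7

value(X../.OX/.O., X) = -1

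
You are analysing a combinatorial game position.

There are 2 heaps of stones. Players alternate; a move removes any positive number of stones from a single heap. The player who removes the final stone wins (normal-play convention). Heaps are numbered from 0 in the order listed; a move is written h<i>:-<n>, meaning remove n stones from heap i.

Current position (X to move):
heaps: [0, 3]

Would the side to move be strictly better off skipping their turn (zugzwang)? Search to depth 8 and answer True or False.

zugzwang((0,3), X) = False

[(0,3)] X move#1: h1:-1:-1/(0,2), h1:-2:-1/(0,1), h1:-3:+1/(0,0)*
[(0,0)] end (terminal -1, O#2); searched (0,3) to 8
if X skipped the turn, O would face:
~ [(0,3)] O move#1: h1:-1:-1/(0,2), h1:-2:-1/(0,1), h1:-3:+1/(0,0)*
~ [(0,0)] end (terminal -1, X#2); searched (0,3) to 8
compare (X): move=+1 vs pass=-1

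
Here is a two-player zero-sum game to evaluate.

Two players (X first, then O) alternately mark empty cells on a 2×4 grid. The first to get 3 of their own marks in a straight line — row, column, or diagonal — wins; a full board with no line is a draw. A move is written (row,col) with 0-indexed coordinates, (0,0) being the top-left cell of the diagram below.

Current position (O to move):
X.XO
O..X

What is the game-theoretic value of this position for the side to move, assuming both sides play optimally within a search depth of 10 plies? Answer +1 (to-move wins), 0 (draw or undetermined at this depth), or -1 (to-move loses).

ply 1, O at X.XO/O..X | (0,1)=+0→XOXO/O..X*; (1,1)=-1→X.XO/OO.X; (1,2)=-1→X.XO/O.OX
ply 2, X at XOXO/O..X | (1,1)=+0→XOXO/OX.X*; (1,2)=+0→XOXO/O.XX
ply 3, O at XOXO/OX.X | (1,2)=+0→XOXO/OXOX*
ply 4: XOXO/OXOX is terminal +0 (X); from X.XO/O..X depth 10

value(X.XO/O..X, O) = 0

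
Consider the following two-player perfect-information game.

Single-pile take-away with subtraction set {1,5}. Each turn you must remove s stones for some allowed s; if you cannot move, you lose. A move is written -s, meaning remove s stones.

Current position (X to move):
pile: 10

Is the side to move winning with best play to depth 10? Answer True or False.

p1 X@[10]: -1[9]-1* -5[5]-1
p2 O@[9]: -1[8]+1* -5[4]+1
p3 X@[8]: -1[7]-1* -5[3]-1
p4 O@[7]: -1[6]+1* -5[2]+1
p5 X@[6]: -1[5]-1* -5[1]-1
p6 O@[5]: -1[4]+1* -5[0]+1
p7 X@[4]: -1[3]-1*
p8 O@[3]: -1[2]+1*
p9 X@[2]: -1[1]-1*
p10 O@[1]: -1[0]+1*
p11 X@[0] terminal -1; root [10] d10

X winning at [10]: False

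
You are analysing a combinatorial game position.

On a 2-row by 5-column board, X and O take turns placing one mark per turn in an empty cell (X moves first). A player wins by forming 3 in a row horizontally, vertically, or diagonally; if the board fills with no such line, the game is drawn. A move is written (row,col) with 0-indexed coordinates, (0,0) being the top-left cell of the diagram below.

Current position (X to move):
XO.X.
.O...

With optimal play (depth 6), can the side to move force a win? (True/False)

ply 1, X at XO.X./.O... | (0,2)=+0→XOXX./.O...*; (0,4)=+0→XO.XX/.O...; (1,0)=+0→XO.X./XO...; (1,2)=+0→XO.X./.OX..; (1,3)=+0→XO.X./.O.X.; (1,4)=-1→XO.X./.O..X
ply 2, O at XOXX./.O... | (0,4)=+0→XOXXO/.O...*; (1,0)=-1→XOXX./OO...; (1,2)=-1→XOXX./.OO..; (1,3)=-1→XOXX./.O.O.; (1,4)=-1→XOXX./.O..O
ply 3, X at XOXXO/.O... | (1,0)=+0→XOXXO/XO...*; (1,2)=+0→XOXXO/.OX..; (1,3)=+0→XOXXO/.O.X.; (1,4)=-1→XOXXO/.O..X
ply 4, O at XOXXO/XO... | (1,2)=+0→XOXXO/XOO..*; (1,3)=+0→XOXXO/XO.O.; (1,4)=+0→XOXXO/XO..O
ply 5, X at XOXXO/XOO.. | (1,3)=+0→XOXXO/XOOX.*; (1,4)=-1→XOXXO/XOO.X
ply 6, O at XOXXO/XOOX. | (1,4)=+0→XOXXO/XOOXO*
ply 7: XOXXO/XOOXO is terminal +0 (X); from XO.X./.O... depth 6

X winning at [XO.X./.O...]: False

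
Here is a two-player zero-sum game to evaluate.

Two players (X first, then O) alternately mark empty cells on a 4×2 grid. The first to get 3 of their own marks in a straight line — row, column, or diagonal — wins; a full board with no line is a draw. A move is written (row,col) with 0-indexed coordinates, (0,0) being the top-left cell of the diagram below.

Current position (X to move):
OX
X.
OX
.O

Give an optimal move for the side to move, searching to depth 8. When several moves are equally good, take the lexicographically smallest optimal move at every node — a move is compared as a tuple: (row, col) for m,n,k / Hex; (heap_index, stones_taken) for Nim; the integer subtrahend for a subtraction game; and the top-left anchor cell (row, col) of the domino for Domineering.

p1 X@[OX/X./OX/.O]: (1,1)[OX/XX/OX/.O]+1* (3,0)[OX/X./OX/XO]+0
p2 O@[OX/XX/OX/.O] terminal -1; root [OX/X./OX/.O] d8

X's best at [OX/X./OX/.O]: (1,1)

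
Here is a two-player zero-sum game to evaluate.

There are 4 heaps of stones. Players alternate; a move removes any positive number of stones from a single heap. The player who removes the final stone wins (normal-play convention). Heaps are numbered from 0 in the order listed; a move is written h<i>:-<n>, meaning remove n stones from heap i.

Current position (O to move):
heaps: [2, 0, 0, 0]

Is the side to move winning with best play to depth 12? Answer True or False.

ply 1, O at (2,0,0,0) | h0:-1=-1→(1,0,0,0); h0:-2=+1→(0,0,0,0)*
ply 2: (0,0,0,0) is terminal -1 (X); from (2,0,0,0) depth 12

O winning at [(2,0,0,0)]: True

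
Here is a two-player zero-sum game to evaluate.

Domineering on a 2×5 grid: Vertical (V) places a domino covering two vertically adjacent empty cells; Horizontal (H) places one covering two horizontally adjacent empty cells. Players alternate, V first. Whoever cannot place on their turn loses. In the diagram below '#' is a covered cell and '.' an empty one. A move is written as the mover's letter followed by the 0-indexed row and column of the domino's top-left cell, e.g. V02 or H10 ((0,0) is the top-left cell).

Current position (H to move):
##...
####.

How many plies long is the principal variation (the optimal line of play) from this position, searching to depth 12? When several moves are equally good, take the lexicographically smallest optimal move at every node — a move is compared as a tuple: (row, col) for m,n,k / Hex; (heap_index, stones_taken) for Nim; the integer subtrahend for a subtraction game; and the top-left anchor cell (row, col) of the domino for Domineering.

PV length from [##.../####.]: 1 ply

ply 1, H at ##.../####. | H02=-1→####./####.; H03=+1→##.##/####.*
ply 2: ##.##/####. is terminal -1 (V); from ##.../####. depth 12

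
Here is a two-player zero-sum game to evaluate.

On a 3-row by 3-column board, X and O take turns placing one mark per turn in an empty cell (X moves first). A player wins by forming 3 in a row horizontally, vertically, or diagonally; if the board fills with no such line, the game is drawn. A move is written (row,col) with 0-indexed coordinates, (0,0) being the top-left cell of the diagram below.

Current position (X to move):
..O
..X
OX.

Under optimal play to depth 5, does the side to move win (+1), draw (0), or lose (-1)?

[..O/..X/OX.] X move#1: (0,0):-1/X.O/..X/OX., (0,1):-1/.XO/..X/OX., (1,0):-1/..O/X.X/OX., (1,1):+1/..O/.XX/OX.*, (2,2):-1/..O/..X/OXX
[..O/.XX/OX.] O move#2: (0,0):-1/O.O/.XX/OX.*, (0,1):-1/.OO/.XX/OX., (1,0):-1/..O/OXX/OX., (2,2):-1/..O/.XX/OXO
[O.O/.XX/OX.] X move#3: (0,1):+1/OXO/.XX/OX.*, (1,0):+1/O.O/XXX/OX., (2,2):-1/O.O/.XX/OXX
[OXO/.XX/OX.] end (terminal -1, O#4); searched ..O/..X/OX. to 5

value(..O/..X/OX., X) = +1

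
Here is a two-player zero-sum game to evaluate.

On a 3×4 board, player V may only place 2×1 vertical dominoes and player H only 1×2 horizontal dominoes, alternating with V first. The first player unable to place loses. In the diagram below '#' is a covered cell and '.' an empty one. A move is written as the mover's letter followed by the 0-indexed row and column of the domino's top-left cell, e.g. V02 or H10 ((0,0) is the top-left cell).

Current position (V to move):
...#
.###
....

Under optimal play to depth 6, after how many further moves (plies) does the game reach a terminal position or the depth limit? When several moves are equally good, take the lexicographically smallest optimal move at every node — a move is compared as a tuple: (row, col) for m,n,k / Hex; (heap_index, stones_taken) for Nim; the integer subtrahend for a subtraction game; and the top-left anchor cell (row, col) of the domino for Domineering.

[...#/.###/....] V move#1: V00:-1/#..#/####/....*, V10:-1/...#/####/#...
[#..#/####/....] H move#2: H01:+1/####/####/....*, H20:+1/#..#/####/##.., H21:+1/#..#/####/.##., H22:+1/#..#/####/..##
[####/####/....] end (terminal -1, V#3); searched ...#/.###/.... to 6

PV length from [...#/.###/....]: 2 plies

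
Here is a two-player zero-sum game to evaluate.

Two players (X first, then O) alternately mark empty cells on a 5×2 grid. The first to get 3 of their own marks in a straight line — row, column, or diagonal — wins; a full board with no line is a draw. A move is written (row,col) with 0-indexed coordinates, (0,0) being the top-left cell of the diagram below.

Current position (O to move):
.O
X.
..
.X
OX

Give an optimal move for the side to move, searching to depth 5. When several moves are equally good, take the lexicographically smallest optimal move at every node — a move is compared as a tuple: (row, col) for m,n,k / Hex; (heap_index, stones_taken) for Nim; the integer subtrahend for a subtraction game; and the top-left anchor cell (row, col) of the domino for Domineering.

O's best at [.O/X./../.X/OX]: (2,1)

ply 1, O at .O/X./../.X/OX | (0,0)=-1→OO/X./../.X/OX; (1,1)=-1→.O/XO/../.X/OX; (2,0)=-1→.O/X./O./.X/OX; (2,1)=+0→.O/X./.O/.X/OX*; (3,0)=-1→.O/X./../OX/OX
ply 2, X at .O/X./.O/.X/OX | (0,0)=-1→XO/X./.O/.X/OX; (1,1)=+0→.O/XX/.O/.X/OX*; (2,0)=-1→.O/X./XO/.X/OX; (3,0)=-1→.O/X./.O/XX/OX
ply 3, O at .O/XX/.O/.X/OX | (0,0)=+0→OO/XX/.O/.X/OX*; (2,0)=+0→.O/XX/OO/.X/OX; (3,0)=+0→.O/XX/.O/OX/OX
ply 4, X at OO/XX/.O/.X/OX | (2,0)=+0→OO/XX/XO/.X/OX*; (3,0)=+0→OO/XX/.O/XX/OX
ply 5, O at OO/XX/XO/.X/OX | (3,0)=+0→OO/XX/XO/OX/OX*
ply 6: OO/XX/XO/OX/OX is terminal +0 (X); from .O/X./../.X/OX depth 5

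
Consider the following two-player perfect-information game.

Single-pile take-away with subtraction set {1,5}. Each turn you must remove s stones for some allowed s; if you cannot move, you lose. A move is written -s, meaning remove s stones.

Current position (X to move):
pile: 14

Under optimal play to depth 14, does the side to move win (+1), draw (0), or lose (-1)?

[14] X move#1: -1:-1/13*, -5:-1/9
[13] O move#2: -1:+1/12*, -5:+1/8
[12] X move#3: -1:-1/11*, -5:-1/7
[11] O move#4: -1:+1/10*, -5:+1/6
[10] X move#5: -1:-1/9*, -5:-1/5
[9] O move#6: -1:+1/8*, -5:+1/4
[8] X move#7: -1:-1/7*, -5:-1/3
[7] O move#8: -1:+1/6*, -5:+1/2
[6] X move#9: -1:-1/5*, -5:-1/1
[5] O move#10: -1:+1/4*, -5:+1/0
[4] X move#11: -1:-1/3*
[3] O move#12: -1:+1/2*
[2] X move#13: -1:-1/1*
[1] O move#14: -1:+1/0*
[0] end (terminal -1, X#15); searched 14 to 14

value(14, X) = -1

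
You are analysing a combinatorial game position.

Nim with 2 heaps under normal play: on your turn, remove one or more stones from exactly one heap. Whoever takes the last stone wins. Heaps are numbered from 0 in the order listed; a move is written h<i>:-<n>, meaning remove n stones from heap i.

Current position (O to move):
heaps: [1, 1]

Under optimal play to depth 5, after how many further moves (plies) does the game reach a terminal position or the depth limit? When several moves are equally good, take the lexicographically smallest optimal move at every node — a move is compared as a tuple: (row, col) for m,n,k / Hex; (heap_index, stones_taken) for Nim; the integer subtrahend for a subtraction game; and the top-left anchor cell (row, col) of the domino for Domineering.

ply 1, O at (1,1) | h0:-1=-1→(0,1)*; h1:-1=-1→(1,0)
ply 2, X at (0,1) | h1:-1=+1→(0,0)*
ply 3: (0,0) is terminal -1 (O); from (1,1) depth 5

PV length from [(1,1)]: 2 plies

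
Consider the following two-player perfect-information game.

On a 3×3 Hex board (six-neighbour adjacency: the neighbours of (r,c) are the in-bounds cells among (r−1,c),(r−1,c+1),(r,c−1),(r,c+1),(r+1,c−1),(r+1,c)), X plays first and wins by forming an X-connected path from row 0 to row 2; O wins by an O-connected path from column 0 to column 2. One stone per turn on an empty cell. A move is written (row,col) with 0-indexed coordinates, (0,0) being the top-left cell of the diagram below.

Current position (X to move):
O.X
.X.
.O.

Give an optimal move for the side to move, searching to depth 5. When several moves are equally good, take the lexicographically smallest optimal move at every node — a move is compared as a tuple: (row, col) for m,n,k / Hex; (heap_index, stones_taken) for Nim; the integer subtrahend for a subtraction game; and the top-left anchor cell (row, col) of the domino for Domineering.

X's best at [O.X/.X./.O.]: (1,2)

p1 X@[O.X/.X./.O.]: (0,1)[OXX/.X./.O.]-1 (1,0)[O.X/XX./.O.]-1 (1,2)[O.X/.XX/.O.]+1* (2,0)[O.X/.X./XO.]+1 (2,2)[O.X/.X./.OX]+1
p2 O@[O.X/.XX/.O.]: (0,1)[OOX/.XX/.O.]-1* (1,0)[O.X/OXX/.O.]-1 (2,0)[O.X/.XX/OO.]-1 (2,2)[O.X/.XX/.OO]-1
p3 X@[OOX/.XX/.O.]: (1,0)[OOX/XXX/.O.]+1* (2,0)[OOX/.XX/XO.]+1 (2,2)[OOX/.XX/.OX]+1
p4 O@[OOX/XXX/.O.]: (2,0)[OOX/XXX/OO.]-1* (2,2)[OOX/XXX/.OO]-1
p5 X@[OOX/XXX/OO.]: (2,2)[OOX/XXX/OOX]+1*
p6 O@[OOX/XXX/OOX] terminal -1; root [O.X/.X./.O.] d5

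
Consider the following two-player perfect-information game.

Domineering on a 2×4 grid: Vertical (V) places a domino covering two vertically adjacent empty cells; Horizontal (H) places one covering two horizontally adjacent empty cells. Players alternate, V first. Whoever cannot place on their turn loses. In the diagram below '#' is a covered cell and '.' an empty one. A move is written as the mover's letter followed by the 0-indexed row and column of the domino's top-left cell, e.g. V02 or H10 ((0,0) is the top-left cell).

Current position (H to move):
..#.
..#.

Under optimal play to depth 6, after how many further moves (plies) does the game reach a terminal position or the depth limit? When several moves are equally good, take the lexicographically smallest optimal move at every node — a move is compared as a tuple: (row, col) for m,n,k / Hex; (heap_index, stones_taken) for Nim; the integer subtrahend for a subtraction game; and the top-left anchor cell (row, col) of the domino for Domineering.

PV length from [..#./..#.]: 3 plies

p1 H@[..#./..#.]: H00[###./..#.]+1* H10[..#./###.]+1
p2 V@[###./..#.]: V03[####/..##]-1*
p3 H@[####/..##]: H10[####/####]+1*
p4 V@[####/####] terminal -1; root [..#./..#.] d6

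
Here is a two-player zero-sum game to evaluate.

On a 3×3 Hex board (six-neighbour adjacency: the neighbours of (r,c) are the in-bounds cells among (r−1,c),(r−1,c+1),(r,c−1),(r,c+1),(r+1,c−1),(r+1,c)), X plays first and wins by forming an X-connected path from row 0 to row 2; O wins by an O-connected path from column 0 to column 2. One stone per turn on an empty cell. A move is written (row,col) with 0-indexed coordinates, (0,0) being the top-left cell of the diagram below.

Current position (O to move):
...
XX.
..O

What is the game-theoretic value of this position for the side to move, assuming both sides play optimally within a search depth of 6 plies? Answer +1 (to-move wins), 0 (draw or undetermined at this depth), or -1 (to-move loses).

value(.../XX./..O, O) = -1

[.../XX./..O] O move#1: (0,0):-1/O../XX./..O*, (0,1):-1/.O./XX./..O, (0,2):-1/..O/XX./..O, (1,2):-1/.../XXO/..O, (2,0):-1/.../XX./O.O, (2,1):-1/.../XX./.OO
[O../XX./..O] X move#2: (0,1):+1/OX./XX./..O*, (0,2):+1/O.X/XX./..O, (1,2):+1/O../XXX/..O, (2,0):+1/O../XX./X.O, (2,1):+1/O../XX./.XO
[OX./XX./..O] O move#3: (0,2):-1/OXO/XX./..O*, (1,2):-1/OX./XXO/..O, (2,0):-1/OX./XX./O.O, (2,1):-1/OX./XX./.OO
[OXO/XX./..O] X move#4: (1,2):+1/OXO/XXX/..O*, (2,0):+1/OXO/XX./X.O, (2,1):+1/OXO/XX./.XO
[OXO/XXX/..O] O move#5: (2,0):-1/OXO/XXX/O.O*, (2,1):-1/OXO/XXX/.OO
[OXO/XXX/O.O] X move#6: (2,1):+1/OXO/XXX/OXO*
[OXO/XXX/OXO] end (terminal -1, O#7); searched .../XX./..O to 6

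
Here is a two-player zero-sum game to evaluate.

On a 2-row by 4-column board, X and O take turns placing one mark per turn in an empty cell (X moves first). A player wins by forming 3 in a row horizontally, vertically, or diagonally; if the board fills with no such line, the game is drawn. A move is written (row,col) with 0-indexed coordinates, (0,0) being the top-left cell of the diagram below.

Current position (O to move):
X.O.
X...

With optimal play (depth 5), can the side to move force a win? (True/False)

O winning at [X.O./X...]: False

[X.O./X...] O move#1: (0,1):+0/XOO./X...*, (0,3):+0/X.OO/X..., (1,1):+0/X.O./XO.., (1,2):+0/X.O./X.O., (1,3):+0/X.O./X..O
[XOO./X...] X move#2: (0,3):+0/XOOX/X...*, (1,1):-1/XOO./XX.., (1,2):-1/XOO./X.X., (1,3):-1/XOO./X..X
[XOOX/X...] O move#3: (1,1):+0/XOOX/XO..*, (1,2):+0/XOOX/X.O., (1,3):+0/XOOX/X..O
[XOOX/XO..] X move#4: (1,2):+0/XOOX/XOX.*, (1,3):+0/XOOX/XO.X
[XOOX/XOX.] O move#5: (1,3):+0/XOOX/XOXO*
[XOOX/XOXO] end (terminal +0, X#6); searched X.O./X... to 5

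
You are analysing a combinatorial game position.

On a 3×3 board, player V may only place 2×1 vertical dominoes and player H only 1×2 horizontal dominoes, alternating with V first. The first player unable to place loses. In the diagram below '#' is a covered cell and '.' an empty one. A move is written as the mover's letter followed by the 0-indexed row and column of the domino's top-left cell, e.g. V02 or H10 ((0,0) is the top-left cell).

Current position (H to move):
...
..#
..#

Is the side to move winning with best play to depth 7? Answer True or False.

[.../..#/..#] H move#1: H00:-1/##./..#/..#, H01:-1/.##/..#/..#, H10:+1/.../###/..#*, H20:-1/.../..#/###
[.../###/..#] end (terminal -1, V#2); searched .../..#/..# to 7

H winning at [.../..#/..#]: True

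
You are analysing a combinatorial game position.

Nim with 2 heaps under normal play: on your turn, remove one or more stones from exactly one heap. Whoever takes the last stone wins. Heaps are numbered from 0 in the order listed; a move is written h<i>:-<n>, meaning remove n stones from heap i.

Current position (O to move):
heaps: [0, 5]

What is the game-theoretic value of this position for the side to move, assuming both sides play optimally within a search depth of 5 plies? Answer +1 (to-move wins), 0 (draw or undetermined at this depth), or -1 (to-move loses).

value((0,5), O) = +1

p1 O@[(0,5)]: h1:-1[(0,4)]-1 h1:-2[(0,3)]-1 h1:-3[(0,2)]-1 h1:-4[(0,1)]-1 h1:-5[(0,0)]+1*
p2 X@[(0,0)] terminal -1; root [(0,5)] d5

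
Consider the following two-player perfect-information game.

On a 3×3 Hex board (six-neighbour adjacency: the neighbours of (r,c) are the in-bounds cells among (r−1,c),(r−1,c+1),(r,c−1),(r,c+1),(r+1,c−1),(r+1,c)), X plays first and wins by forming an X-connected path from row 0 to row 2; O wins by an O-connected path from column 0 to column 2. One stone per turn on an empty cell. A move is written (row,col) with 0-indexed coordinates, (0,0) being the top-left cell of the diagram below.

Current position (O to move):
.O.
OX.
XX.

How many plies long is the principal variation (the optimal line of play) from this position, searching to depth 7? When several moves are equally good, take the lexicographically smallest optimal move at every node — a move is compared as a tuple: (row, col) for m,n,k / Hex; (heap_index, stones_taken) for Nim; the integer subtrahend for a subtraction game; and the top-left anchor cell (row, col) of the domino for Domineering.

p1 O@[.O./OX./XX.]: (0,0)[OO./OX./XX.]-1 (0,2)[.OO/OX./XX.]+1* (1,2)[.O./OXO/XX.]-1 (2,2)[.O./OX./XXO]-1
p2 X@[.OO/OX./XX.] terminal -1; root [.O./OX./XX.] d7

PV length from [.O./OX./XX.]: 1 ply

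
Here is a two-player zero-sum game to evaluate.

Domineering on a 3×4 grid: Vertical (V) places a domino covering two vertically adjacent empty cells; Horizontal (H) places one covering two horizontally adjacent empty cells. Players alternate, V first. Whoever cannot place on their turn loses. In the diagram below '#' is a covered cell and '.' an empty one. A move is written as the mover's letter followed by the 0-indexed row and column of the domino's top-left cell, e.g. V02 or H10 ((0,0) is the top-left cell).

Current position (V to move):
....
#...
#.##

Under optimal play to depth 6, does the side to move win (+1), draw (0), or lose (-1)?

ply 1, V at ..../#.../#.## | V01=-1→.#../##../#.##; V02=+1→..#./#.#./#.##*; V03=-1→...#/#..#/#.##; V11=-1→..../##../####
ply 2, H at ..#./#.#./#.## | H00=-1→###./#.#./#.##*
ply 3, V at ###./#.#./#.## | V03=+1→####/#.##/#.##*; V11=+1→###./###./####
ply 4: ####/#.##/#.## is terminal -1 (H); from ..../#.../#.## depth 6

value(..../#.../#.##, V) = +1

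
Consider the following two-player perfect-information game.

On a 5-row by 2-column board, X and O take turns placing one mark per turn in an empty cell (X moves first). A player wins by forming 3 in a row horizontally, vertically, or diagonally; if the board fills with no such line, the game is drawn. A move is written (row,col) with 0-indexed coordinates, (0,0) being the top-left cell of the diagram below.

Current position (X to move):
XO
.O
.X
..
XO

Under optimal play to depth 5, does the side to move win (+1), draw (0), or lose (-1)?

ply 1, X at XO/.O/.X/../XO | (1,0)=+0→XO/XO/.X/../XO; (2,0)=+1→XO/.O/XX/../XO*; (3,0)=+0→XO/.O/.X/X./XO; (3,1)=+0→XO/.O/.X/.X/XO
ply 2, O at XO/.O/XX/../XO | (1,0)=-1→XO/OO/XX/../XO*; (3,0)=-1→XO/.O/XX/O./XO; (3,1)=-1→XO/.O/XX/.O/XO
ply 3, X at XO/OO/XX/../XO | (3,0)=+1→XO/OO/XX/X./XO*; (3,1)=+0→XO/OO/XX/.X/XO
ply 4: XO/OO/XX/X./XO is terminal -1 (O); from XO/.O/.X/../XO depth 5

value(XO/.O/.X/../XO, X) = +1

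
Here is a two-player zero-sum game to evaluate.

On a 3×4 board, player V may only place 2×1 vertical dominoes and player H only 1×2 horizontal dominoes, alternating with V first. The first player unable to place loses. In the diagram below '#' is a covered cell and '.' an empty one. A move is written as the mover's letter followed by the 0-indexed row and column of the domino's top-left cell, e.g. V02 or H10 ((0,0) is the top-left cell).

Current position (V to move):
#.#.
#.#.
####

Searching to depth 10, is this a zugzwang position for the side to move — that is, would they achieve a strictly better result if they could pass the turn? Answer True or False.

[#.#./#.#./####] V move#1: V01:+1/###./###./####*, V03:+1/#.##/#.##/####
[###./###./####] end (terminal -1, H#2); searched #.#./#.#./#### to 10
suppose V passes — search the same position with H to move:
pass> [#.#./#.#./####] end (terminal -1, H#1); searched #.#./#.#./#### to 10
for V: play +1, pass +1

zugzwang(#.#./#.#./####, V) = False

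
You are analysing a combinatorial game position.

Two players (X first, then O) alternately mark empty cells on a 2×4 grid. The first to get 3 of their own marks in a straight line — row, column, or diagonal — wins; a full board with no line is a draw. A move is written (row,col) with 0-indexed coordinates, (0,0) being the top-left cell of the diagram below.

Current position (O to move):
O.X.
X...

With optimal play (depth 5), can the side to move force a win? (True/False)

[O.X./X...] O move#1: (0,1):+0/OOX./X...*, (0,3):+0/O.XO/X..., (1,1):+0/O.X./XO.., (1,2):+0/O.X./X.O., (1,3):+0/O.X./X..O
[OOX./X...] X move#2: (0,3):+0/OOXX/X...*, (1,1):+0/OOX./XX.., (1,2):+0/OOX./X.X., (1,3):+0/OOX./X..X
[OOXX/X...] O move#3: (1,1):+0/OOXX/XO..*, (1,2):+0/OOXX/X.O., (1,3):+0/OOXX/X..O
[OOXX/XO..] X move#4: (1,2):+0/OOXX/XOX.*, (1,3):+0/OOXX/XO.X
[OOXX/XOX.] O move#5: (1,3):+0/OOXX/XOXO*
[OOXX/XOXO] end (terminal +0, X#6); searched O.X./X... to 5

O winning at [O.X./X...]: False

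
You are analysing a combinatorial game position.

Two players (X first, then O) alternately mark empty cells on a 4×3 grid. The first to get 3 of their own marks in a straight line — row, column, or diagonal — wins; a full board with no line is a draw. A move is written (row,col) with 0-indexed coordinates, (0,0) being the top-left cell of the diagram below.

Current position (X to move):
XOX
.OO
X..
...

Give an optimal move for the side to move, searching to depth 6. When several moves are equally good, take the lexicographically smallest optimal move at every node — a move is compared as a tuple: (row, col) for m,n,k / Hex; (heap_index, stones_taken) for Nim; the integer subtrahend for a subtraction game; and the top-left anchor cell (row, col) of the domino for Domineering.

X's best at [XOX/.OO/X../...]: (1,0)

[XOX/.OO/X../...] X move#1: (1,0):+1/XOX/XOO/X../...*, (2,1):-1/XOX/.OO/XX./..., (2,2):-1/XOX/.OO/X.X/..., (3,0):-1/XOX/.OO/X../X.., (3,1):-1/XOX/.OO/X../.X., (3,2):-1/XOX/.OO/X../..X
[XOX/XOO/X../...] end (terminal -1, O#2); searched XOX/.OO/X../... to 6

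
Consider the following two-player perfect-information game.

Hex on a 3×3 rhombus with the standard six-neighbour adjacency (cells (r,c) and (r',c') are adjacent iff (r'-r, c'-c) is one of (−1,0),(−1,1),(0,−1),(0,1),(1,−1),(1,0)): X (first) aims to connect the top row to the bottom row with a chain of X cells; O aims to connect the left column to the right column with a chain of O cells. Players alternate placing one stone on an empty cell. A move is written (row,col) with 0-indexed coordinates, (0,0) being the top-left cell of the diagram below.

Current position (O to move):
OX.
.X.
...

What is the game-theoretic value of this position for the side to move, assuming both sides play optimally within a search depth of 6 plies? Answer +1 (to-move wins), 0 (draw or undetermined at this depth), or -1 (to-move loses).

ply 1, O at OX./.X./... | (0,2)=-1→OXO/.X./...*; (1,0)=-1→OX./OX./...; (1,2)=-1→OX./.XO/...; (2,0)=-1→OX./.X./O..; (2,1)=-1→OX./.X./.O.; (2,2)=-1→OX./.X./..O
ply 2, X at OXO/.X./... | (1,0)=+1→OXO/XX./...*; (1,2)=+1→OXO/.XX/...; (2,0)=+1→OXO/.X./X..; (2,1)=+1→OXO/.X./.X.; (2,2)=+1→OXO/.X./..X
ply 3, O at OXO/XX./... | (1,2)=-1→OXO/XXO/...*; (2,0)=-1→OXO/XX./O..; (2,1)=-1→OXO/XX./.O.; (2,2)=-1→OXO/XX./..O
ply 4, X at OXO/XXO/... | (2,0)=+1→OXO/XXO/X..*; (2,1)=+1→OXO/XXO/.X.; (2,2)=+1→OXO/XXO/..X
ply 5: OXO/XXO/X.. is terminal -1 (O); from OX./.X./... depth 6

value(OX./.X./..., O) = -1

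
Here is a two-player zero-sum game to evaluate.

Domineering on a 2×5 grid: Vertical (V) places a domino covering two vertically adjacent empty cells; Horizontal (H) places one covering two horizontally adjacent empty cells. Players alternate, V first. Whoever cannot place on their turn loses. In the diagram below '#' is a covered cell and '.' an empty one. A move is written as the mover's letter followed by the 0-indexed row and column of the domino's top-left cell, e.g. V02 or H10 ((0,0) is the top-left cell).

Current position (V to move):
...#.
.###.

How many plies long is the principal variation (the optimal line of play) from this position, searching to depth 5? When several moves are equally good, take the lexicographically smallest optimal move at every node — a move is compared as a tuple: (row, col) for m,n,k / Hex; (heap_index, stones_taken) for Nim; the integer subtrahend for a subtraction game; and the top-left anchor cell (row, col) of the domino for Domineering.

p1 V@[...#./.###.]: V00[#..#./####.]+1* V04[...##/.####]-1
p2 H@[#..#./####.]: H01[####./####.]-1*
p3 V@[####./####.]: V04[#####/#####]+1*
p4 H@[#####/#####] terminal -1; root [...#./.###.] d5

PV length from [...#./.###.]: 3 plies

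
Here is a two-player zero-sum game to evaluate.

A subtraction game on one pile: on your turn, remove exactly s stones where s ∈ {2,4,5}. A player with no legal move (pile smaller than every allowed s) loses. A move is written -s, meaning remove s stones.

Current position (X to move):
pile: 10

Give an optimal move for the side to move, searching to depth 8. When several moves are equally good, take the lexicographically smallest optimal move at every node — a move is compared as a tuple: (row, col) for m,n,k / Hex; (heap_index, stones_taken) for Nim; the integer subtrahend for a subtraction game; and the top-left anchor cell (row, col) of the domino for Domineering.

X's best at [10]: -2

p1 X@[10]: -2[8]+1* -4[6]-1 -5[5]-1
p2 O@[8]: -2[6]-1* -4[4]-1 -5[3]-1
p3 X@[6]: -2[4]-1 -4[2]-1 -5[1]+1*
p4 O@[1] terminal -1; root [10] d8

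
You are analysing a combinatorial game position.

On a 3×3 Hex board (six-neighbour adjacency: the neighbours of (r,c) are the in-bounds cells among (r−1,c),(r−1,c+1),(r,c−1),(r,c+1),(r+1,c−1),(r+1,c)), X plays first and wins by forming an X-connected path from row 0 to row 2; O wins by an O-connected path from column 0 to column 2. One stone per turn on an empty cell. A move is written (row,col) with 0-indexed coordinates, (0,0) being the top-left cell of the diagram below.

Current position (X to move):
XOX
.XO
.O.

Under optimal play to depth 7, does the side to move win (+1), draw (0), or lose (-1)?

p1 X@[XOX/.XO/.O.]: (1,0)[XOX/XXO/.O.]-1 (2,0)[XOX/.XO/XO.]+1* (2,2)[XOX/.XO/.OX]-1
p2 O@[XOX/.XO/XO.] terminal -1; root [XOX/.XO/.O.] d7

value(XOX/.XO/.O., X) = +1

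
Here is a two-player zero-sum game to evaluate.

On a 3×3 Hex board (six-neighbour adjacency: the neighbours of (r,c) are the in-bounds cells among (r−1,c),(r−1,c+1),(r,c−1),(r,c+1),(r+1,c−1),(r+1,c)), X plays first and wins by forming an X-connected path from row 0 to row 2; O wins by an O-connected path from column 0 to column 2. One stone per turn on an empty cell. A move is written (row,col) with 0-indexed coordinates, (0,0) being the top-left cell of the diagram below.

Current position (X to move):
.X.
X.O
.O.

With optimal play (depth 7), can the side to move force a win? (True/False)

[.X./X.O/.O.] X move#1: (0,0):-1/XX./X.O/.O., (0,2):-1/.XX/X.O/.O., (1,1):-1/.X./XXO/.O., (2,0):+1/.X./X.O/XO.*, (2,2):-1/.X./X.O/.OX
[.X./X.O/XO.] end (terminal -1, O#2); searched .X./X.O/.O. to 7

X winning at [.X./X.O/.O.]: True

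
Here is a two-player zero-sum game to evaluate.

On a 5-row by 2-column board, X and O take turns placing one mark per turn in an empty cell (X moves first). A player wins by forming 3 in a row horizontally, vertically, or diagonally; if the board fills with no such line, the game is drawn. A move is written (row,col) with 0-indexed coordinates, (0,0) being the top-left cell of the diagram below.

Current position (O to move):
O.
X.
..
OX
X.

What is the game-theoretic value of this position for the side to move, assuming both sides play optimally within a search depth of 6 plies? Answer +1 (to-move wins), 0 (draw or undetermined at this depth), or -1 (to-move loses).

value(O./X./../OX/X., O) = 0

ply 1, O at O./X./../OX/X. | (0,1)=-1→OO/X./../OX/X.; (1,1)=+0→O./XO/../OX/X.*; (2,0)=-1→O./X./O./OX/X.; (2,1)=+0→O./X./.O/OX/X.; (4,1)=+0→O./X./../OX/XO
ply 2, X at O./XO/../OX/X. | (0,1)=+0→OX/XO/../OX/X.*; (2,0)=+0→O./XO/X./OX/X.; (2,1)=+0→O./XO/.X/OX/X.; (4,1)=+0→O./XO/../OX/XX
ply 3, O at OX/XO/../OX/X. | (2,0)=+0→OX/XO/O./OX/X.*; (2,1)=+0→OX/XO/.O/OX/X.; (4,1)=+0→OX/XO/../OX/XO
ply 4, X at OX/XO/O./OX/X. | (2,1)=+0→OX/XO/OX/OX/X.*; (4,1)=+0→OX/XO/O./OX/XX
ply 5, O at OX/XO/OX/OX/X. | (4,1)=+0→OX/XO/OX/OX/XO*
ply 6: OX/XO/OX/OX/XO is terminal +0 (X); from O./X./../OX/X. depth 6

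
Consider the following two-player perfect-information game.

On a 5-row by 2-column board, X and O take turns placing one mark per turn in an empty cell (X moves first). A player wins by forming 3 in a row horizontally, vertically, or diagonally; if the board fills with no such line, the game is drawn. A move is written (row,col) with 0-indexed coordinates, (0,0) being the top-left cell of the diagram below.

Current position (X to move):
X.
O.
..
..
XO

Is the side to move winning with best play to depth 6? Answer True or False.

X winning at [X./O./../../XO]: False

ply 1, X at X./O./../../XO | (0,1)=+0→XX/O./../../XO*; (1,1)=+0→X./OX/../../XO; (2,0)=+0→X./O./X./../XO; (2,1)=+0→X./O./.X/../XO; (3,0)=+0→X./O./../X./XO; (3,1)=+0→X./O./../.X/XO
ply 2, O at XX/O./../../XO | (1,1)=+0→XX/OO/../../XO*; (2,0)=+0→XX/O./O./../XO; (2,1)=+0→XX/O./.O/../XO; (3,0)=+0→XX/O./../O./XO; (3,1)=+0→XX/O./../.O/XO
ply 3, X at XX/OO/../../XO | (2,0)=+0→XX/OO/X./../XO*; (2,1)=+0→XX/OO/.X/../XO; (3,0)=+0→XX/OO/../X./XO; (3,1)=+0→XX/OO/../.X/XO
ply 4, O at XX/OO/X./../XO | (2,1)=-1→XX/OO/XO/../XO; (3,0)=+0→XX/OO/X./O./XO*; (3,1)=-1→XX/OO/X./.O/XO
ply 5, X at XX/OO/X./O./XO | (2,1)=+0→XX/OO/XX/O./XO*; (3,1)=+0→XX/OO/X./OX/XO
ply 6, O at XX/OO/XX/O./XO | (3,1)=+0→XX/OO/XX/OO/XO*
ply 7: XX/OO/XX/OO/XO is terminal +0 (X); from X./O./../../XO depth 6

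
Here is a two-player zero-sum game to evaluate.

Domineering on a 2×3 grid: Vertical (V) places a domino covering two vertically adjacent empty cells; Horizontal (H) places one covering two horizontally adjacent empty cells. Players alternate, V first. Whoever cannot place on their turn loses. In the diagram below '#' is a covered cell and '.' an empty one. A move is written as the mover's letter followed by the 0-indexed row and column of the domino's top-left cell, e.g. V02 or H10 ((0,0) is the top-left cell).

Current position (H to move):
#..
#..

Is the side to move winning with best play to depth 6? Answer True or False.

H winning at [#../#..]: True

ply 1, H at #../#.. | H01=+1→###/#..*; H11=+1→#../###
ply 2: ###/#.. is terminal -1 (V); from #../#.. depth 6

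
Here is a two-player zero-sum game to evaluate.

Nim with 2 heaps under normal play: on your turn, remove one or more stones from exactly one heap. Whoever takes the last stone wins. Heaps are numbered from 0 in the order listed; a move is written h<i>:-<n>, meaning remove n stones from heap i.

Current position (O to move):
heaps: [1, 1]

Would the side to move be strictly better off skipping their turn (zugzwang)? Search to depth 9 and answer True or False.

zugzwang((1,1), O) = True

p1 O@[(1,1)]: h0:-1[(0,1)]-1* h1:-1[(1,0)]-1
p2 X@[(0,1)]: h1:-1[(0,0)]+1*
p3 O@[(0,0)] terminal -1; root [(1,1)] d9
if O skipped the turn, X would face:
~ p1 X@[(1,1)]: h0:-1[(0,1)]-1* h1:-1[(1,0)]-1
~ p2 O@[(0,1)]: h1:-1[(0,0)]+1*
~ p3 X@[(0,0)] terminal -1; root [(1,1)] d9
compare (O): move=-1 vs pass=+1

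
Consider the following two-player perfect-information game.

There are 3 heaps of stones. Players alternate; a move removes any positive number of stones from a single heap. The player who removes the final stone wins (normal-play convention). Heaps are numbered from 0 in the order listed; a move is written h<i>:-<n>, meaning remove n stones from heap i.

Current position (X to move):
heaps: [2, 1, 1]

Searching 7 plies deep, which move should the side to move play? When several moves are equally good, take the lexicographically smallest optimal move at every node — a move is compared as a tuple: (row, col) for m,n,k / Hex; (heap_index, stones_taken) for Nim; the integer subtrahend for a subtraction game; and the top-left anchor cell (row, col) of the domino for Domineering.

X's best at [(2,1,1)]: h0:-2

p1 X@[(2,1,1)]: h0:-1[(1,1,1)]-1 h0:-2[(0,1,1)]+1* h1:-1[(2,0,1)]-1 h2:-1[(2,1,0)]-1
p2 O@[(0,1,1)]: h1:-1[(0,0,1)]-1* h2:-1[(0,1,0)]-1
p3 X@[(0,0,1)]: h2:-1[(0,0,0)]+1*
p4 O@[(0,0,0)] terminal -1; root [(2,1,1)] d7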